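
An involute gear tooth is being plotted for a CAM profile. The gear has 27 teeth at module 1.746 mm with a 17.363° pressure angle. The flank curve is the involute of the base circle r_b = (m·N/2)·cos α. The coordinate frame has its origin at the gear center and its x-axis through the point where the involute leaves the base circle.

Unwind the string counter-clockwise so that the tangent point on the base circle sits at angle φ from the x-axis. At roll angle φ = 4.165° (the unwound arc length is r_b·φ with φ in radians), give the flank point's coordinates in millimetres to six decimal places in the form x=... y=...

x=22.556307 y=0.002879

pitch radius r_p = m·N/2 = 1.746·27/2 = 23.571000
base radius r_b = r_p·cos α = 23.571000·cos 17.363° = 22.496946
roll angle φ = 4.165° = 0.07269296 rad
x = r_b·(cos φ + φ·sin φ) = 22.496946·(0.99735903 + 0.07269296·0.07262896) = 22.556307
y = r_b·(sin φ − φ·cos φ) = 22.496946·(0.07262896 − 0.07269296·0.99735903) = 0.002879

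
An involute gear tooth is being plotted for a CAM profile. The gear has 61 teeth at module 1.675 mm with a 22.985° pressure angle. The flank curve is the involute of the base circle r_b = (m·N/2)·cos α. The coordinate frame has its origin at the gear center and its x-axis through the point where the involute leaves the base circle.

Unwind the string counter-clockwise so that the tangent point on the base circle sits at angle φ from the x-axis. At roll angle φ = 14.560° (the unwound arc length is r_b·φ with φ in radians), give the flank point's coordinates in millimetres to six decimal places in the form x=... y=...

x=48.525663 y=0.255609

pitch radius r_p = m·N/2 = 1.675·61/2 = 51.087500
base radius r_b = r_p·cos α = 51.087500·cos 22.985° = 47.031516
roll angle φ = 14.560° = 0.25411994 rad
x = r_b·(cos φ + φ·sin φ) = 47.031516·(0.96788491 + 0.25411994·0.25139371) = 48.525663
y = r_b·(sin φ − φ·cos φ) = 47.031516·(0.25139371 − 0.25411994·0.96788491) = 0.255609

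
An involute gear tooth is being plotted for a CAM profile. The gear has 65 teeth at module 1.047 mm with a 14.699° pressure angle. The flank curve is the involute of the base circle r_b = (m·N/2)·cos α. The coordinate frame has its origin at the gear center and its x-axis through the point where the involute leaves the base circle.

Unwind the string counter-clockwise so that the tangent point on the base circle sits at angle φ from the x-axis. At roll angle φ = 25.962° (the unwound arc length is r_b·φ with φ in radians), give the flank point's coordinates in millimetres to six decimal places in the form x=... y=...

pitch radius r_p = m·N/2 = 1.047·65/2 = 34.027500
base radius r_b = r_p·cos α = 34.027500·cos 14.699° = 32.913854
roll angle φ = 25.962° = 0.45312238 rad
x = r_b·(cos φ + φ·sin φ) = 32.913854·(0.89908459 + 0.45312238·0.43777495) = 36.121316
y = r_b·(sin φ − φ·cos φ) = 32.913854·(0.43777495 − 0.45312238·0.89908459) = 0.999910

x=36.121316 y=0.999910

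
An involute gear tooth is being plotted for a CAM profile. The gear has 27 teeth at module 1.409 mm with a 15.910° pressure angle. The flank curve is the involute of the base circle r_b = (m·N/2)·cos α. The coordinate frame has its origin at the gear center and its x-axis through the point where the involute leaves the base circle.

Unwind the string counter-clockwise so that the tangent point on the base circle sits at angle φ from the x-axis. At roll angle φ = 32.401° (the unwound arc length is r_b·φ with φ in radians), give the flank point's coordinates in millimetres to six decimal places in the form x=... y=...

pitch radius r_p = m·N/2 = 1.409·27/2 = 19.021500
base radius r_b = r_p·cos α = 19.021500·cos 15.910° = 18.292853
roll angle φ = 32.401° = 0.56550413 rad
x = r_b·(cos φ + φ·sin φ) = 18.292853·(0.84431857 + 0.56550413·0.53584153) = 20.988106
y = r_b·(sin φ − φ·cos φ) = 18.292853·(0.53584153 − 0.56550413·0.84431857) = 1.067862

x=20.988106 y=1.067862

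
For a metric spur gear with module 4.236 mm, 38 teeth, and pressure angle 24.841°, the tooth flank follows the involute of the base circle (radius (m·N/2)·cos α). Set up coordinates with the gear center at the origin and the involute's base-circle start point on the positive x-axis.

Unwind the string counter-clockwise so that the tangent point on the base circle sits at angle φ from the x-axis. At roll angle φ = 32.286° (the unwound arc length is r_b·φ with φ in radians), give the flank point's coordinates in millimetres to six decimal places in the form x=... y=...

x=83.728740 y=4.219350

pitch radius r_p = m·N/2 = 4.236·38/2 = 80.484000
base radius r_b = r_p·cos α = 80.484000·cos 24.841° = 73.037386
roll angle φ = 32.286° = 0.56349700 rad
x = r_b·(cos φ + φ·sin φ) = 73.037386·(0.84539237 + 0.56349700·0.53414580) = 83.728740
y = r_b·(sin φ − φ·cos φ) = 73.037386·(0.53414580 − 0.56349700·0.84539237) = 4.219350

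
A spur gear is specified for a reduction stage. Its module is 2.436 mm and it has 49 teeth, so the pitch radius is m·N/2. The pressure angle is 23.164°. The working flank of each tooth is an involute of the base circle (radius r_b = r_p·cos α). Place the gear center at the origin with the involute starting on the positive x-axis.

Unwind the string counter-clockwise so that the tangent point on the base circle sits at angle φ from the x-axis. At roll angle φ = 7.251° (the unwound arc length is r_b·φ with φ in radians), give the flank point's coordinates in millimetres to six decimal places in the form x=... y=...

pitch radius r_p = m·N/2 = 2.436·49/2 = 59.682000
base radius r_b = r_p·cos α = 59.682000·cos 23.164° = 54.870597
roll angle φ = 7.251° = 0.12655382 rad
x = r_b·(cos φ + φ·sin φ) = 54.870597·(0.99200275 + 0.12655382·0.12621628) = 55.308239
y = r_b·(sin φ − φ·cos φ) = 54.870597·(0.12621628 − 0.12655382·0.99200275) = 0.037013

x=55.308239 y=0.037013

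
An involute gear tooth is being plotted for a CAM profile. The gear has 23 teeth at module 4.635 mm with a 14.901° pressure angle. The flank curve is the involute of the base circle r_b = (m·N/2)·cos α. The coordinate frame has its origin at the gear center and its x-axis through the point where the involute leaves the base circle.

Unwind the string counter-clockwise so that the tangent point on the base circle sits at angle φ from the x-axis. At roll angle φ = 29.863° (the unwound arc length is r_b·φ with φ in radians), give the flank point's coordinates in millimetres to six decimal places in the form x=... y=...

x=58.038519 y=2.365695

pitch radius r_p = m·N/2 = 4.635·23/2 = 53.302500
base radius r_b = r_p·cos α = 53.302500·cos 14.901° = 51.510022
roll angle φ = 29.863° = 0.52120767 rad
x = r_b·(cos φ + φ·sin φ) = 51.510022·(0.86721848 + 0.52120767·0.49792782) = 58.038519
y = r_b·(sin φ − φ·cos φ) = 51.510022·(0.49792782 − 0.52120767·0.86721848) = 2.365695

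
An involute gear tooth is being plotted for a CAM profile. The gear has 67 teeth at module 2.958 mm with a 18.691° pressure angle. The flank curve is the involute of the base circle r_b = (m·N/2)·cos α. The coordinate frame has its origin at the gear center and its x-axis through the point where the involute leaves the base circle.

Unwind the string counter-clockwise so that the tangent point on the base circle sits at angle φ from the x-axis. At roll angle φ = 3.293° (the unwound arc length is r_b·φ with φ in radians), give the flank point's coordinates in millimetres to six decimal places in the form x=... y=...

pitch radius r_p = m·N/2 = 2.958·67/2 = 99.093000
base radius r_b = r_p·cos α = 99.093000·cos 18.691° = 93.866897
roll angle φ = 3.293° = 0.05747369 rad
x = r_b·(cos φ + φ·sin φ) = 93.866897·(0.99834884 + 0.05747369·0.05744206) = 94.021801
y = r_b·(sin φ − φ·cos φ) = 93.866897·(0.05744206 − 0.05747369·0.99834884) = 0.005938

x=94.021801 y=0.005938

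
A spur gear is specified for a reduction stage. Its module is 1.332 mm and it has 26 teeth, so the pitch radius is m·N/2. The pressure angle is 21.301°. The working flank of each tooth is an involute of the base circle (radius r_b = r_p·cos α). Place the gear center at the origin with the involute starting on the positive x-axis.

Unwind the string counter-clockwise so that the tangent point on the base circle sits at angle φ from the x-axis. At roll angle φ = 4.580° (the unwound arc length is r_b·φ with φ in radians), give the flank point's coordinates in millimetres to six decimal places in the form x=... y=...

x=16.184517 y=0.002745

pitch radius r_p = m·N/2 = 1.332·26/2 = 17.316000
base radius r_b = r_p·cos α = 17.316000·cos 21.301° = 16.133056
roll angle φ = 4.580° = 0.07993608 rad
x = r_b·(cos φ + φ·sin φ) = 16.133056·(0.99680681 + 0.07993608·0.07985098) = 16.184517
y = r_b·(sin φ − φ·cos φ) = 16.133056·(0.07985098 − 0.07993608·0.99680681) = 0.002745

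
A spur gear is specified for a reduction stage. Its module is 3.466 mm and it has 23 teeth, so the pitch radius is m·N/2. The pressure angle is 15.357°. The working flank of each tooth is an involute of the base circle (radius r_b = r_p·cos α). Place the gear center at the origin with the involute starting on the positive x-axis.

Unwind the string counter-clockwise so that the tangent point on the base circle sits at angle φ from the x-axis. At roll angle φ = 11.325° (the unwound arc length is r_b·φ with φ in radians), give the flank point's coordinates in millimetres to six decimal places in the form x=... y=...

pitch radius r_p = m·N/2 = 3.466·23/2 = 39.859000
base radius r_b = r_p·cos α = 39.859000·cos 15.357° = 38.435812
roll angle φ = 11.325° = 0.19765854 rad
x = r_b·(cos φ + φ·sin φ) = 38.435812·(0.98052907 + 0.19765854·0.19637400) = 39.179317
y = r_b·(sin φ − φ·cos φ) = 38.435812·(0.19637400 − 0.19765854·0.98052907) = 0.098552

x=39.179317 y=0.098552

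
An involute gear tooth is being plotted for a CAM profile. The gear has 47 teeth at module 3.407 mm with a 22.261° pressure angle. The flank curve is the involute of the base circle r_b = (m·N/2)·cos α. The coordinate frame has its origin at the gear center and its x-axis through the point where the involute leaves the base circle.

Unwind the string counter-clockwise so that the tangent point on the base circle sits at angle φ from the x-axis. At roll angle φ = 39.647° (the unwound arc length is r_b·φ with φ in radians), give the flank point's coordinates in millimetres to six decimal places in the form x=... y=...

pitch radius r_p = m·N/2 = 3.407·47/2 = 80.064500
base radius r_b = r_p·cos α = 80.064500·cos 22.261° = 74.097116
roll angle φ = 39.647° = 0.69197069 rad
x = r_b·(cos φ + φ·sin φ) = 74.097116·(0.76999010 + 0.69197069·0.63805583) = 89.769103
y = r_b·(sin φ − φ·cos φ) = 74.097116·(0.63805583 − 0.69197069·0.76999010) = 7.798370

x=89.769103 y=7.798370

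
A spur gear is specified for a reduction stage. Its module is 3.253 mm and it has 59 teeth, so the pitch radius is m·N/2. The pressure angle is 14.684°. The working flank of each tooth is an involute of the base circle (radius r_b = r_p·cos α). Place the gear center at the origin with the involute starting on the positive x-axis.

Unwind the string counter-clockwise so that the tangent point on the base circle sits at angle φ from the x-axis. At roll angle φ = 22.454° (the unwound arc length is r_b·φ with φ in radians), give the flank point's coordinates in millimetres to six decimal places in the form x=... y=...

x=99.686297 y=1.833969

pitch radius r_p = m·N/2 = 3.253·59/2 = 95.963500
base radius r_b = r_p·cos α = 95.963500·cos 14.684° = 92.829196
roll angle φ = 22.454° = 0.39189623 rad
x = r_b·(cos φ + φ·sin φ) = 92.829196·(0.92418647 + 0.39189623·0.38194157) = 99.686297
y = r_b·(sin φ − φ·cos φ) = 92.829196·(0.38194157 − 0.39189623·0.92418647) = 1.833969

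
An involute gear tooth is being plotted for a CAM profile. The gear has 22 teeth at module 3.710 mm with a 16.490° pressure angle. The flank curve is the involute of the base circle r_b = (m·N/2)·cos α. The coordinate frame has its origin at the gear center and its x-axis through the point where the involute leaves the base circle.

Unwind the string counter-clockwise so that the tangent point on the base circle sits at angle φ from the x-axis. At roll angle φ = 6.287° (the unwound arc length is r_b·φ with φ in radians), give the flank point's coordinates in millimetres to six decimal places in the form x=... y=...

x=39.366327 y=0.017213

pitch radius r_p = m·N/2 = 3.710·22/2 = 40.810000
base radius r_b = r_p·cos α = 40.810000·cos 16.490° = 39.131456
roll angle φ = 6.287° = 0.10972885 rad
x = r_b·(cos φ + φ·sin φ) = 39.131456·(0.99398583 + 0.10972885·0.10950879) = 39.366327
y = r_b·(sin φ − φ·cos φ) = 39.131456·(0.10950879 − 0.10972885·0.99398583) = 0.017213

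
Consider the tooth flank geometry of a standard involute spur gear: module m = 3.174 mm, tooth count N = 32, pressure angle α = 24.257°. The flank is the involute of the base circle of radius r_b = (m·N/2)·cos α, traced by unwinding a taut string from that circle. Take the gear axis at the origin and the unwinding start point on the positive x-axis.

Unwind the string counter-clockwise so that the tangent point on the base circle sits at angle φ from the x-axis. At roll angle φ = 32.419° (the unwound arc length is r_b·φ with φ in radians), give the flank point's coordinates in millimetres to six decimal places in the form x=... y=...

x=53.129180 y=2.707236

pitch radius r_p = m·N/2 = 3.174·32/2 = 50.784000
base radius r_b = r_p·cos α = 50.784000·cos 24.257° = 46.300375
roll angle φ = 32.419° = 0.56581829 rad
x = r_b·(cos φ + φ·sin φ) = 46.300375·(0.84415019 + 0.56581829·0.53610676) = 53.129180
y = r_b·(sin φ − φ·cos φ) = 46.300375·(0.53610676 − 0.56581829·0.84415019) = 2.707236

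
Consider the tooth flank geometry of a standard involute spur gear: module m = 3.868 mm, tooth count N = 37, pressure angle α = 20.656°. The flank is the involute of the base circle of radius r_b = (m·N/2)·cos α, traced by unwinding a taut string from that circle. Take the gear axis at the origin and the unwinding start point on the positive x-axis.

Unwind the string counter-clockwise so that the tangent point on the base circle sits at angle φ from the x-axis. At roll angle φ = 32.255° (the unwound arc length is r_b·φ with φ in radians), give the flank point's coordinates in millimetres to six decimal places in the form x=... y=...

x=76.742084 y=3.857246

pitch radius r_p = m·N/2 = 3.868·37/2 = 71.558000
base radius r_b = r_p·cos α = 71.558000·cos 20.656° = 66.957909
roll angle φ = 32.255° = 0.56295595 rad
x = r_b·(cos φ + φ·sin φ) = 66.957909·(0.84568125 + 0.56295595·0.53368832) = 76.742084
y = r_b·(sin φ − φ·cos φ) = 66.957909·(0.53368832 − 0.56295595·0.84568125) = 3.857246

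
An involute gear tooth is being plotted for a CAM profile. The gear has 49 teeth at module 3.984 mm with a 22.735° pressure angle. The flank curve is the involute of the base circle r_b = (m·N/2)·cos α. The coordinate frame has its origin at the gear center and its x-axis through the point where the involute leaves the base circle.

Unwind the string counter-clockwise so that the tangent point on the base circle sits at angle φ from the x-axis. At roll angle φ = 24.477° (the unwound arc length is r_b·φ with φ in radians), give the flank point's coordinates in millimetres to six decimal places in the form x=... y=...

x=97.867897 y=2.297192

pitch radius r_p = m·N/2 = 3.984·49/2 = 97.608000
base radius r_b = r_p·cos α = 97.608000·cos 22.735° = 90.024071
roll angle φ = 24.477° = 0.42720424 rad
x = r_b·(cos φ + φ·sin φ) = 90.024071·(0.91012767 + 0.42720424·0.41432793) = 97.867897
y = r_b·(sin φ − φ·cos φ) = 90.024071·(0.41432793 − 0.42720424·0.91012767) = 2.297192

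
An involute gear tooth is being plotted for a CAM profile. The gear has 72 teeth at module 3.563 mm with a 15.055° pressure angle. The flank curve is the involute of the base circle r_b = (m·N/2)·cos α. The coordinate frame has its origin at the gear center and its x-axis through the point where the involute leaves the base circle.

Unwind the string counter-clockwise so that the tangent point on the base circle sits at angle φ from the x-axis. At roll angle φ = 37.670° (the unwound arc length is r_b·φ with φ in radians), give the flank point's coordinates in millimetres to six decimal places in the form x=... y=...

pitch radius r_p = m·N/2 = 3.563·72/2 = 128.268000
base radius r_b = r_p·cos α = 128.268000·cos 15.055° = 123.865449
roll angle φ = 37.670° = 0.65746553 rad
x = r_b·(cos φ + φ·sin φ) = 123.865449·(0.79154362 + 0.65746553·0.61111267) = 147.812249
y = r_b·(sin φ − φ·cos φ) = 123.865449·(0.61111267 − 0.65746553·0.79154362) = 11.234600

x=147.812249 y=11.234600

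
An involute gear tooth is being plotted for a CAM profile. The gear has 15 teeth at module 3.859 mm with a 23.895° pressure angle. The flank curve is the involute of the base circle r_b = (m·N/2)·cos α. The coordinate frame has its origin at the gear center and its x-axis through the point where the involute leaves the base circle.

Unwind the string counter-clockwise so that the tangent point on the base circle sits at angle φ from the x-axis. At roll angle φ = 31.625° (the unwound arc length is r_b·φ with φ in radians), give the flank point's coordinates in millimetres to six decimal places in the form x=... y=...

x=30.190891 y=1.438576

pitch radius r_p = m·N/2 = 3.859·15/2 = 28.942500
base radius r_b = r_p·cos α = 28.942500·cos 23.895° = 26.461818
roll angle φ = 31.625° = 0.55196038 rad
x = r_b·(cos φ + φ·sin φ) = 26.461818·(0.85149822 + 0.55196038·0.52435749) = 30.190891
y = r_b·(sin φ − φ·cos φ) = 26.461818·(0.52435749 − 0.55196038·0.85149822) = 1.438576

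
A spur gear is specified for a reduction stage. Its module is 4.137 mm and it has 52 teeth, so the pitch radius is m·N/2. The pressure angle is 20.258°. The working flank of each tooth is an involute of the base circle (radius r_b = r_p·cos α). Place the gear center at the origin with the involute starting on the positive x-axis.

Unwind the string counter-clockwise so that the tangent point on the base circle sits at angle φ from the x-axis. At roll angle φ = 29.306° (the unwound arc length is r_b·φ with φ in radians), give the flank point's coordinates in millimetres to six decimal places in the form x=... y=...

x=113.257431 y=4.384334

pitch radius r_p = m·N/2 = 4.137·52/2 = 107.562000
base radius r_b = r_p·cos α = 107.562000·cos 20.258° = 100.908537
roll angle φ = 29.306° = 0.51148619 rad
x = r_b·(cos φ + φ·sin φ) = 100.908537·(0.87201802 + 0.51148619·0.48947377) = 113.257431
y = r_b·(sin φ − φ·cos φ) = 100.908537·(0.48947377 − 0.51148619·0.87201802) = 4.384334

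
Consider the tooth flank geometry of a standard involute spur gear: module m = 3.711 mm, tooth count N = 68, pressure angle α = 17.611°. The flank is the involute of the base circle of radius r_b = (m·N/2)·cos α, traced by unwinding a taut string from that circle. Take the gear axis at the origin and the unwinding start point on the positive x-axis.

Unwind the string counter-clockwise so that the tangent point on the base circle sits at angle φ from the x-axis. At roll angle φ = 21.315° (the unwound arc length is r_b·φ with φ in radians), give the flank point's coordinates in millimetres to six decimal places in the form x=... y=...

pitch radius r_p = m·N/2 = 3.711·68/2 = 126.174000
base radius r_b = r_p·cos α = 126.174000·cos 17.611° = 120.260553
roll angle φ = 21.315° = 0.37201693 rad
x = r_b·(cos φ + φ·sin φ) = 120.260553·(0.93159610 + 0.37201693·0.36349513) = 128.296656
y = r_b·(sin φ − φ·cos φ) = 120.260553·(0.36349513 − 0.37201693·0.93159610) = 2.035484

x=128.296656 y=2.035484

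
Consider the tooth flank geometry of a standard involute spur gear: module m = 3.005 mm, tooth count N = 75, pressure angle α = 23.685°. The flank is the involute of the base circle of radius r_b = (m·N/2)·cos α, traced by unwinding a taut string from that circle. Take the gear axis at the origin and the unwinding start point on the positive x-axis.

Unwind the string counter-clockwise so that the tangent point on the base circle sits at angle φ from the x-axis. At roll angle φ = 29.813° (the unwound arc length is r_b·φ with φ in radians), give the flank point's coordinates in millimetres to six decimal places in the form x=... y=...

pitch radius r_p = m·N/2 = 3.005·75/2 = 112.687500
base radius r_b = r_p·cos α = 112.687500·cos 23.685° = 103.195583
roll angle φ = 29.813° = 0.52033501 rad
x = r_b·(cos φ + φ·sin φ) = 103.195583·(0.86765267 + 0.52033501·0.49717084) = 116.234145
y = r_b·(sin φ − φ·cos φ) = 103.195583·(0.49717084 − 0.52033501·0.86765267) = 4.716118

x=116.234145 y=4.716118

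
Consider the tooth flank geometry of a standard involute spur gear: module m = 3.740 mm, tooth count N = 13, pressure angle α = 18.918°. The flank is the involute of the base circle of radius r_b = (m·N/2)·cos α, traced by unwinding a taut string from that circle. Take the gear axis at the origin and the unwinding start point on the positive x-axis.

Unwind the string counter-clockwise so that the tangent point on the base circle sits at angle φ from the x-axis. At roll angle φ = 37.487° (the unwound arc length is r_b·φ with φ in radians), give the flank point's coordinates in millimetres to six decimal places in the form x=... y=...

x=27.404644 y=2.056437

pitch radius r_p = m·N/2 = 3.740·13/2 = 24.310000
base radius r_b = r_p·cos α = 24.310000·cos 18.918° = 22.996860
roll angle φ = 37.487° = 0.65427158 rad
x = r_b·(cos φ + φ·sin φ) = 22.996860·(0.79349144 + 0.65427158·0.60858141) = 27.404644
y = r_b·(sin φ − φ·cos φ) = 22.996860·(0.60858141 − 0.65427158·0.79349144) = 2.056437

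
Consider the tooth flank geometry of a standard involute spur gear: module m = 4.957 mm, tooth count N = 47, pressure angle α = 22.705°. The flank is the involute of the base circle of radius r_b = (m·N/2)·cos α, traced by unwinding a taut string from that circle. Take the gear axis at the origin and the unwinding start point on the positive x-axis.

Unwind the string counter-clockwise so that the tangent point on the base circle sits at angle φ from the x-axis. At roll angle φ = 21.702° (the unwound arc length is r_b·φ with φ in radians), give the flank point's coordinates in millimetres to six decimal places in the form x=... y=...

pitch radius r_p = m·N/2 = 4.957·47/2 = 116.489500
base radius r_b = r_p·cos α = 116.489500·cos 22.705° = 107.462077
roll angle φ = 21.702° = 0.37877135 rad
x = r_b·(cos φ + φ·sin φ) = 107.462077·(0.92911966 + 0.37877135·0.36977919) = 114.896457
y = r_b·(sin φ − φ·cos φ) = 107.462077·(0.36977919 − 0.37877135·0.92911966) = 1.918765

x=114.896457 y=1.918765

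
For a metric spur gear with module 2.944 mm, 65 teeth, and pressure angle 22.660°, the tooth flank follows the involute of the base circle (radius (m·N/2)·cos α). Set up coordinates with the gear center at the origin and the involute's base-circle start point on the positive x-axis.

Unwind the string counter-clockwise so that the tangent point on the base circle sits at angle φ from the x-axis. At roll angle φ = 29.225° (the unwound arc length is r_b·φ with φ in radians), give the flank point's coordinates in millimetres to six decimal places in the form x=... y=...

pitch radius r_p = m·N/2 = 2.944·65/2 = 95.680000
base radius r_b = r_p·cos α = 95.680000·cos 22.660° = 88.294200
roll angle φ = 29.225° = 0.51007247 rad
x = r_b·(cos φ + φ·sin φ) = 88.294200·(0.87270913 + 0.51007247·0.48824050) = 99.043769
y = r_b·(sin φ − φ·cos φ) = 88.294200·(0.48824050 − 0.51007247·0.87270913) = 3.805091

x=99.043769 y=3.805091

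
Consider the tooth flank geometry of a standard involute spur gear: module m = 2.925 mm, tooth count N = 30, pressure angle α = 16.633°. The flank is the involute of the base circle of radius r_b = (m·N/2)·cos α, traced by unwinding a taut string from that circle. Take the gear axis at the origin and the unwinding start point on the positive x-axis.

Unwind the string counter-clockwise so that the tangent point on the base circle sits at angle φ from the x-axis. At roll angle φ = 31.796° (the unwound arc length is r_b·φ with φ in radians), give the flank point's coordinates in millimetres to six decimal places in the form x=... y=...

x=48.022528 y=2.321926

pitch radius r_p = m·N/2 = 2.925·30/2 = 43.875000
base radius r_b = r_p·cos α = 43.875000·cos 16.633° = 42.039177
roll angle φ = 31.796° = 0.55494489 rad
x = r_b·(cos φ + φ·sin φ) = 42.039177·(0.84992948 + 0.55494489·0.52689646) = 48.022528
y = r_b·(sin φ − φ·cos φ) = 42.039177·(0.52689646 − 0.55494489·0.84992948) = 2.321926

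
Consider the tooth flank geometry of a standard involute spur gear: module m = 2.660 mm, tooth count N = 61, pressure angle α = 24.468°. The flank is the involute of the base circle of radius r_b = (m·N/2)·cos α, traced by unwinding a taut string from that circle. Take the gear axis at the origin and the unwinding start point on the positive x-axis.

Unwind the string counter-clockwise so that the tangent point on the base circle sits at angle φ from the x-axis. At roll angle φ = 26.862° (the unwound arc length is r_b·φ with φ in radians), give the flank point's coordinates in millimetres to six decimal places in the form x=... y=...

x=81.518919 y=2.481217

pitch radius r_p = m·N/2 = 2.660·61/2 = 81.130000
base radius r_b = r_p·cos α = 81.130000·cos 24.468° = 73.843937
roll angle φ = 26.862° = 0.46883034 rad
x = r_b·(cos φ + φ·sin φ) = 73.843937·(0.89209740 + 0.46883034·0.45184315) = 81.518919
y = r_b·(sin φ − φ·cos φ) = 73.843937·(0.45184315 − 0.46883034·0.89209740) = 2.481217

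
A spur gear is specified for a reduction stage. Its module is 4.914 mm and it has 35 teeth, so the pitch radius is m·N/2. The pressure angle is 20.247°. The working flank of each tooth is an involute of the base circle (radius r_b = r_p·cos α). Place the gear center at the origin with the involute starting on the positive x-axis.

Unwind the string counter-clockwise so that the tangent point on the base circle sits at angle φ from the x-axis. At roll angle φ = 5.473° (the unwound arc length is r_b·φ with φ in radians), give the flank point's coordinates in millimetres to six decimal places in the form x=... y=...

pitch radius r_p = m·N/2 = 4.914·35/2 = 85.995000
base radius r_b = r_p·cos α = 85.995000·cos 20.247° = 80.681322
roll angle φ = 5.473° = 0.09552187 rad
x = r_b·(cos φ + φ·sin φ) = 80.681322·(0.99544125 + 0.09552187·0.09537667) = 81.048569
y = r_b·(sin φ − φ·cos φ) = 80.681322·(0.09537667 − 0.09552187·0.99544125) = 0.023419

x=81.048569 y=0.023419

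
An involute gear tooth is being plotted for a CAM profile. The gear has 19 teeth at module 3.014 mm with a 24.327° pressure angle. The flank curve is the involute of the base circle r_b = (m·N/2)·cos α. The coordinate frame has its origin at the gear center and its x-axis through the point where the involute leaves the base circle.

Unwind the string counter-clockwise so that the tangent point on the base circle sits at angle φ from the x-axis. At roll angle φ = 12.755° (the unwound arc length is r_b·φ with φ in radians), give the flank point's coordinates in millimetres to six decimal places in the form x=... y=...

pitch radius r_p = m·N/2 = 3.014·19/2 = 28.633000
base radius r_b = r_p·cos α = 28.633000·cos 24.327° = 26.090655
roll angle φ = 12.755° = 0.22261675 rad
x = r_b·(cos φ + φ·sin φ) = 26.090655·(0.97532306 + 0.22261675·0.22078255) = 26.729170
y = r_b·(sin φ − φ·cos φ) = 26.090655·(0.22078255 − 0.22261675·0.97532306) = 0.095474

x=26.729170 y=0.095474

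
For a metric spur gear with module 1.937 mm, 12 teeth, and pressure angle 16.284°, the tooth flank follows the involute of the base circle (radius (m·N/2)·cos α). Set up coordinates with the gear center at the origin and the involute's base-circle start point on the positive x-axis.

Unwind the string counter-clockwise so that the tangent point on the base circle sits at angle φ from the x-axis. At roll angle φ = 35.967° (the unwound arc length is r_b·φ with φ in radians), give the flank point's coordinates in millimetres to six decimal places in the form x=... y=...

x=13.141948 y=0.884121

pitch radius r_p = m·N/2 = 1.937·12/2 = 11.622000
base radius r_b = r_p·cos α = 11.622000·cos 16.284° = 11.155768
roll angle φ = 35.967° = 0.62774257 rad
x = r_b·(cos φ + φ·sin φ) = 11.155768·(0.80935540 + 0.62774257·0.58731919) = 13.141948
y = r_b·(sin φ − φ·cos φ) = 11.155768·(0.58731919 − 0.62774257·0.80935540) = 0.884121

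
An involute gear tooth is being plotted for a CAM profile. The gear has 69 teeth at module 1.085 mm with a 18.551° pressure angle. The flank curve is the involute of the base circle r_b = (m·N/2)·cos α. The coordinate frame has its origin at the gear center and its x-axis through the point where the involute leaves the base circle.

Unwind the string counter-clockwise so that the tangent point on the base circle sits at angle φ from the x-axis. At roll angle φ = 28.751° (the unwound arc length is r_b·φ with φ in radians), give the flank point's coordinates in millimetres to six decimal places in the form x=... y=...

x=39.678121 y=1.457372

pitch radius r_p = m·N/2 = 1.085·69/2 = 37.432500
base radius r_b = r_p·cos α = 37.432500·cos 18.551° = 35.487539
roll angle φ = 28.751° = 0.50179961 rad
x = r_b·(cos φ + φ·sin φ) = 35.487539·(0.87671836 + 0.50179961·0.48100407) = 39.678121
y = r_b·(sin φ − φ·cos φ) = 35.487539·(0.48100407 − 0.50179961·0.87671836) = 1.457372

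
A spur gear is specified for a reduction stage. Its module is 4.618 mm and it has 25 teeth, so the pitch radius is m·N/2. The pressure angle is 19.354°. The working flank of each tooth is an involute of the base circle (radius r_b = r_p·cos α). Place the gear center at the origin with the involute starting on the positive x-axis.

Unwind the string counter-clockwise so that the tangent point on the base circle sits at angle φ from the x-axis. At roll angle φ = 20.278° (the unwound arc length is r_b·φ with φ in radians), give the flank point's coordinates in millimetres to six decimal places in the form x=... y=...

pitch radius r_p = m·N/2 = 4.618·25/2 = 57.725000
base radius r_b = r_p·cos α = 57.725000·cos 19.354° = 54.462904
roll angle φ = 20.278° = 0.35391787 rad
x = r_b·(cos φ + φ·sin φ) = 54.462904·(0.93802208 + 0.35391787·0.34657550) = 57.767786
y = r_b·(sin φ − φ·cos φ) = 54.462904·(0.34657550 − 0.35391787·0.93802208) = 0.794762

x=57.767786 y=0.794762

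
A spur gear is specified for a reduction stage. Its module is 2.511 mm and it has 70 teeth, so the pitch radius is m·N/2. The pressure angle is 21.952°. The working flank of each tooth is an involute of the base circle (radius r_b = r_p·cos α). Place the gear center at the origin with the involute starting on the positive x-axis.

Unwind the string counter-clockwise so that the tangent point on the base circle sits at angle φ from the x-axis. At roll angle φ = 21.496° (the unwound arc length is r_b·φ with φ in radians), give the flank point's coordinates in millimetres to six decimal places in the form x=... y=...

pitch radius r_p = m·N/2 = 2.511·70/2 = 87.885000
base radius r_b = r_p·cos α = 87.885000·cos 21.952° = 81.513105
roll angle φ = 21.496° = 0.37517598 rad
x = r_b·(cos φ + φ·sin φ) = 81.513105·(0.93044315 + 0.37517598·0.36643627) = 87.049576
y = r_b·(sin φ − φ·cos φ) = 81.513105·(0.36643627 − 0.37517598·0.93044315) = 1.414770

x=87.049576 y=1.414770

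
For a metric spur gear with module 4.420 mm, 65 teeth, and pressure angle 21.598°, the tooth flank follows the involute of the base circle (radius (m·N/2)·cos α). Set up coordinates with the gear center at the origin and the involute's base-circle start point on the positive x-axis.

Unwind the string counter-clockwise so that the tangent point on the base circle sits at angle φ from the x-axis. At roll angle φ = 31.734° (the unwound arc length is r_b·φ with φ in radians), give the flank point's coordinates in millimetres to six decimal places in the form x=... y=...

x=152.506040 y=7.334896

pitch radius r_p = m·N/2 = 4.420·65/2 = 143.650000
base radius r_b = r_p·cos α = 143.650000·cos 21.598° = 133.564238
roll angle φ = 31.734° = 0.55386278 rad
x = r_b·(cos φ + φ·sin φ) = 133.564238·(0.85049914 + 0.55386278·0.52597644) = 152.506040
y = r_b·(sin φ − φ·cos φ) = 133.564238·(0.52597644 − 0.55386278·0.85049914) = 7.334896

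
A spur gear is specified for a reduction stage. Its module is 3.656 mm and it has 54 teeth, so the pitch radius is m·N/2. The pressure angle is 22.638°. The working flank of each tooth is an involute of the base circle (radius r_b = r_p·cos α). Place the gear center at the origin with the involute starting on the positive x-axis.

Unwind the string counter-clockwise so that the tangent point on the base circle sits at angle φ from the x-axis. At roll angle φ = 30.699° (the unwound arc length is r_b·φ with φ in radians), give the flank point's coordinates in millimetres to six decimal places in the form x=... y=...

x=103.260510 y=4.538525

pitch radius r_p = m·N/2 = 3.656·54/2 = 98.712000
base radius r_b = r_p·cos α = 98.712000·cos 22.638° = 91.106748
roll angle φ = 30.699° = 0.53579863 rad
x = r_b·(cos φ + φ·sin φ) = 91.106748·(0.85986118 + 0.53579863·0.51052791) = 103.260510
y = r_b·(sin φ − φ·cos φ) = 91.106748·(0.51052791 − 0.53579863·0.85986118) = 4.538525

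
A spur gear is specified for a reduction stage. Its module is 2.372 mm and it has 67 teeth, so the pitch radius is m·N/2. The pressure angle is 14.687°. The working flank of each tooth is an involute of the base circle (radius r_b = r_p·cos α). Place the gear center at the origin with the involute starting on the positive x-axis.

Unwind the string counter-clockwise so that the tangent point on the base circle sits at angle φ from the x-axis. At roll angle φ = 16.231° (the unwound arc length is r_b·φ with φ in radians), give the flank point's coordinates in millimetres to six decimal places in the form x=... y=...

x=79.888235 y=0.577816

pitch radius r_p = m·N/2 = 2.372·67/2 = 79.462000
base radius r_b = r_p·cos α = 79.462000·cos 14.687° = 76.865603
roll angle φ = 16.231° = 0.28328439 rad
x = r_b·(cos φ + φ·sin φ) = 76.865603·(0.96014260 + 0.28328439·0.27951063) = 79.888235
y = r_b·(sin φ − φ·cos φ) = 76.865603·(0.27951063 − 0.28328439·0.96014260) = 0.577816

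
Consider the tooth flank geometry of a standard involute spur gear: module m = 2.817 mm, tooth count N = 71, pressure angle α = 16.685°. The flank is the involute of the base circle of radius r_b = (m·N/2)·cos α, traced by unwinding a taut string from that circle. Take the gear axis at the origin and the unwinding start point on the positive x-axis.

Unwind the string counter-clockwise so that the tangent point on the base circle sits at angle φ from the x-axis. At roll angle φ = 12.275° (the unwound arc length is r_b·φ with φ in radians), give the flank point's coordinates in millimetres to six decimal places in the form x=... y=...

pitch radius r_p = m·N/2 = 2.817·71/2 = 100.003500
base radius r_b = r_p·cos α = 100.003500·cos 16.685° = 95.793122
roll angle φ = 12.275° = 0.21423917 rad
x = r_b·(cos φ + φ·sin φ) = 95.793122·(0.97713843 + 0.21423917·0.21260405) = 97.966337
y = r_b·(sin φ − φ·cos φ) = 95.793122·(0.21260405 − 0.21423917·0.97713843) = 0.312547

x=97.966337 y=0.312547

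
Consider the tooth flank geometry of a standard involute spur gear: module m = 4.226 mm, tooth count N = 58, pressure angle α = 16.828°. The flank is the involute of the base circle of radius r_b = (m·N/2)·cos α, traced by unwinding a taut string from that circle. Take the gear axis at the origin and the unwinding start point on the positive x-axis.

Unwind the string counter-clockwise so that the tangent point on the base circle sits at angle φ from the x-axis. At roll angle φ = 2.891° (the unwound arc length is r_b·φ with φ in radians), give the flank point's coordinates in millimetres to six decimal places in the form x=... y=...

pitch radius r_p = m·N/2 = 4.226·58/2 = 122.554000
base radius r_b = r_p·cos α = 122.554000·cos 16.828° = 117.306009
roll angle φ = 2.891° = 0.05045747 rad
x = r_b·(cos φ + φ·sin φ) = 117.306009·(0.99872729 + 0.05045747·0.05043606) = 117.455242
y = r_b·(sin φ − φ·cos φ) = 117.306009·(0.05043606 − 0.05045747·0.99872729) = 0.005022

x=117.455242 y=0.005022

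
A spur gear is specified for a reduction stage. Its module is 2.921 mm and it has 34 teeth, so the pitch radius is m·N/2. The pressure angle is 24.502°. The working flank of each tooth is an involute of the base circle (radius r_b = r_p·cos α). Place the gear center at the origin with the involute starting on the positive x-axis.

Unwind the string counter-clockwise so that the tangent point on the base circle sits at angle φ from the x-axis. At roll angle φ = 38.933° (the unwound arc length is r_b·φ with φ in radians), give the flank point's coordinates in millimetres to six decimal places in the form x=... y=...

x=54.443339 y=4.511013

pitch radius r_p = m·N/2 = 2.921·34/2 = 49.657000
base radius r_b = r_p·cos α = 49.657000·cos 24.502° = 45.185228
roll angle φ = 38.933° = 0.67950904 rad
x = r_b·(cos φ + φ·sin φ) = 45.185228·(0.77788134 + 0.67950904·0.62841119) = 54.443339
y = r_b·(sin φ − φ·cos φ) = 45.185228·(0.62841119 − 0.67950904·0.77788134) = 4.511013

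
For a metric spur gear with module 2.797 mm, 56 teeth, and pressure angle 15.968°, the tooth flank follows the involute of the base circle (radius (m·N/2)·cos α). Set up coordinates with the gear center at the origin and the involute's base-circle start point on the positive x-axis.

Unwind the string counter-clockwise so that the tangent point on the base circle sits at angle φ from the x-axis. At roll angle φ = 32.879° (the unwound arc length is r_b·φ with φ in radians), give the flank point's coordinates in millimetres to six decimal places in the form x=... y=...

pitch radius r_p = m·N/2 = 2.797·56/2 = 78.316000
base radius r_b = r_p·cos α = 78.316000·cos 15.968° = 75.294216
roll angle φ = 32.879° = 0.57384680 rad
x = r_b·(cos φ + φ·sin φ) = 75.294216·(0.83981889 + 0.57384680·0.54286668) = 86.689333
y = r_b·(sin φ − φ·cos φ) = 75.294216·(0.54286668 − 0.57384680·0.83981889) = 4.588376

x=86.689333 y=4.588376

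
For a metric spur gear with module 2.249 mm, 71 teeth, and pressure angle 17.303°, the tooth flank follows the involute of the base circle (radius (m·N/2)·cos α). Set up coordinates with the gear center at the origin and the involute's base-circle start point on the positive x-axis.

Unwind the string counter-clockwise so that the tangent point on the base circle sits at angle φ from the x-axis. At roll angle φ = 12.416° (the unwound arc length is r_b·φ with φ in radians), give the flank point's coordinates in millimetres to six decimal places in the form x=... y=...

pitch radius r_p = m·N/2 = 2.249·71/2 = 79.839500
base radius r_b = r_p·cos α = 79.839500·cos 17.303° = 76.226382
roll angle φ = 12.416° = 0.21670008 rad
x = r_b·(cos φ + φ·sin φ) = 76.226382·(0.97661227 + 0.21670008·0.21500806) = 77.995180
y = r_b·(sin φ − φ·cos φ) = 76.226382·(0.21500806 − 0.21670008·0.97661227) = 0.257348

x=77.995180 y=0.257348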